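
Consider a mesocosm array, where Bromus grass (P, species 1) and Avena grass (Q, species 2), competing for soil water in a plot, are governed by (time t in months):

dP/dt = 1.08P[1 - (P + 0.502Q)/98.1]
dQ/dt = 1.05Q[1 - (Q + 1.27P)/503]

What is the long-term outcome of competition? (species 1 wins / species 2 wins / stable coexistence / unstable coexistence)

species 2 excludes species 1

Compare the nullcline intercepts: K1/α12 = 98.1/0.502 = 195 < K2 = 503; K2/α21 = 503/1.27 = 396 > K1 = 98.1.
Since the inequalities point opposite ways, species 2 can invade but species 1 cannot.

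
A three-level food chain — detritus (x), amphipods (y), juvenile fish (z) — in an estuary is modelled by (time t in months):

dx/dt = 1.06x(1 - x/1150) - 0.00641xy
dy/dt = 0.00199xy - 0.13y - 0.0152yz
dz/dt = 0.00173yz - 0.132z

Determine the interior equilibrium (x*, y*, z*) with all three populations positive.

x* ≈ 619, y* ≈ 76.3, z* ≈ 72.5

From dz/dt = 0: 0.00173y* = 0.132, so y* = 76.3.
From dx/dt = 0: 1.06(1 - x*/1150) = 0.00641·76.3, giving x* = 1150·(1 - 0.461) = 619.
From dy/dt = 0: 0.00199·619 - 0.13 = 0.0152z*, so z* = 1.1/0.0152 = 72.5.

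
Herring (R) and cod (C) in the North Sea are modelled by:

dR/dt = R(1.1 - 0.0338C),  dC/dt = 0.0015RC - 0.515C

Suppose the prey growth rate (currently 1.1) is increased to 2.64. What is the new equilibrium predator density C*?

C* ≈ 78.1

At the interior fixed point, setting dR/dt = 0 with R > 0 fixes C* = (prey growth rate)/(RC coefficient) — independent of the other coefficients.
With the change, C* = 2.64/0.0338 = 78.1; it rises from 32.5.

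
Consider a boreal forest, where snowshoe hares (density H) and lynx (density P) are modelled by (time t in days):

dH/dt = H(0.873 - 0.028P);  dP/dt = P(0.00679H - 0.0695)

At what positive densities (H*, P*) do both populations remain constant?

H* ≈ 10.2, P* ≈ 31.2

Set dP/dt = 0 with P > 0: 0.00679H - 0.0695 = 0, so H* = 0.0695/0.00679 = 10.2.
Set dH/dt = 0 with H > 0: 0.873 - 0.028P = 0, so P* = 0.873/0.028 = 31.2.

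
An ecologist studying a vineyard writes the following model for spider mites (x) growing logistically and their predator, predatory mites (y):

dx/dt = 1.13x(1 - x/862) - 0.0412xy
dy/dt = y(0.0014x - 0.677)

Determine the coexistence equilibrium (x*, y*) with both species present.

x* ≈ 484, y* ≈ 12

From dy/dt = 0 with y > 0: 0.0014x* = 0.677, so x* = 484.
Substitute into dx/dt = 0: 1.13(1 - 484/862) = 0.0412y*.
The bracket is 0.439, giving y* = 0.496/0.0412 = 12.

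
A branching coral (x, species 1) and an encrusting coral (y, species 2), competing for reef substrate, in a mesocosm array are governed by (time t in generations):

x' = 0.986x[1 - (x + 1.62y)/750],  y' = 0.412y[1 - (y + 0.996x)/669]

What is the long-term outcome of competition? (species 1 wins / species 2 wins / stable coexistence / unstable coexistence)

unstable coexistence (outcome depends on initial conditions)

Compare the nullcline intercepts: K1/α12 = 750/1.62 = 463 < K2 = 669; K2/α21 = 669/0.996 = 672 < K1 = 750.
Since both are reversed, neither can invade when rare; the interior point is a saddle.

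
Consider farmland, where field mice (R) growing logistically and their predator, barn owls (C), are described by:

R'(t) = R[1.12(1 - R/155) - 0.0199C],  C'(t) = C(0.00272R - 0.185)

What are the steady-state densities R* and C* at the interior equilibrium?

R* ≈ 68, C* ≈ 31.6

From dC/dt = 0 with C > 0: 0.00272R* = 0.185, so R* = 68.
Substitute into dR/dt = 0: 1.12(1 - 68/155) = 0.0199C*.
The bracket is 0.561, giving C* = 0.629/0.0199 = 31.6.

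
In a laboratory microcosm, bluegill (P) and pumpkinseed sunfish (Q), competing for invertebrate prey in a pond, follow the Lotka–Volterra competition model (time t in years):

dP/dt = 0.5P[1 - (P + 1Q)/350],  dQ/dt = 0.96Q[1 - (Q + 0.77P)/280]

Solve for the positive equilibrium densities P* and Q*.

P* ≈ 304, Q* ≈ 45.7

Setting both brackets to zero gives the nullclines P + 1Q = 350 and 0.77P + Q = 280.
Substituting Q = 280 - 0.77P into the first: P(1 - 1·0.77) = 350 - 1·280.
So P* = 70/0.23 = 304, and then Q* = 280 - 0.77·304 = 45.7.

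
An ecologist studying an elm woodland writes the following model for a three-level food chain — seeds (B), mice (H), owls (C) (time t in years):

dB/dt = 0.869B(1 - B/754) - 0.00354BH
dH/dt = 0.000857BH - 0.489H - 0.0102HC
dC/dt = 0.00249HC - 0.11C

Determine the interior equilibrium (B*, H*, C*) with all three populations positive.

From dC/dt = 0: 0.00249H* = 0.11, so H* = 44.2.
From dB/dt = 0: 0.869(1 - B*/754) = 0.00354·44.2, giving B* = 754·(1 - 0.18) = 618.
From dH/dt = 0: 0.000857·618 - 0.489 = 0.0102C*, so C* = 0.0409/0.0102 = 4.01.

B* ≈ 618, H* ≈ 44.2, C* ≈ 4.01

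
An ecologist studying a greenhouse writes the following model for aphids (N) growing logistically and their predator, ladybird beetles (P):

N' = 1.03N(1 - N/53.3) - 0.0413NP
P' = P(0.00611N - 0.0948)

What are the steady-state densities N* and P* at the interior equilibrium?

From dP/dt = 0 with P > 0: 0.00611N* = 0.0948, so N* = 15.5.
Substitute into dN/dt = 0: 1.03(1 - 15.5/53.3) = 0.0413P*.
The bracket is 0.709, giving P* = 0.73/0.0413 = 17.7.

N* ≈ 15.5, P* ≈ 17.7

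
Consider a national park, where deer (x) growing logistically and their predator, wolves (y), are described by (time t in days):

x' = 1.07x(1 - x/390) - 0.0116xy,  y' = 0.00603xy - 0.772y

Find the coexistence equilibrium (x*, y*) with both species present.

x* ≈ 128, y* ≈ 62

From dy/dt = 0 with y > 0: 0.00603x* = 0.772, so x* = 128.
Substitute into dx/dt = 0: 1.07(1 - 128/390) = 0.0116y*.
The bracket is 0.672, giving y* = 0.719/0.0116 = 62.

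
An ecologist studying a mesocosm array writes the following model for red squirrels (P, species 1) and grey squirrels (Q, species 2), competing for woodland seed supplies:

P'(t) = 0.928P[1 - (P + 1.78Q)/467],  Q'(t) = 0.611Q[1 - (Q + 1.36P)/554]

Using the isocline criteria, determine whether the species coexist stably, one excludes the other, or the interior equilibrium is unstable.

unstable coexistence (outcome depends on initial conditions)

Compare the nullcline intercepts: K1/α12 = 467/1.78 = 262 < K2 = 554; K2/α21 = 554/1.36 = 407 < K1 = 467.
Since both are reversed, neither can invade when rare; the interior point is a saddle.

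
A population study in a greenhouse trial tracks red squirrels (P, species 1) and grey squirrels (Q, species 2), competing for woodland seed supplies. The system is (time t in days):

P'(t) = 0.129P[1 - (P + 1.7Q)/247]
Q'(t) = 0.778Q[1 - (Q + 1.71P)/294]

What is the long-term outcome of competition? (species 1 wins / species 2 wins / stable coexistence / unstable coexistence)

Compare the nullcline intercepts: K1/α12 = 247/1.7 = 145 < K2 = 294; K2/α21 = 294/1.71 = 172 < K1 = 247.
Since both are reversed, neither can invade when rare; the interior point is a saddle.

unstable coexistence (outcome depends on initial conditions)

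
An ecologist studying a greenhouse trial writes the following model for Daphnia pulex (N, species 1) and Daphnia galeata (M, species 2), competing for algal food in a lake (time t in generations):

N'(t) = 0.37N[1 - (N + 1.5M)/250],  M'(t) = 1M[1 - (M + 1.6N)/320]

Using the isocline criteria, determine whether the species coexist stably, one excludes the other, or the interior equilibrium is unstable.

unstable coexistence (outcome depends on initial conditions)

Compare the nullcline intercepts: K1/α12 = 250/1.5 = 167 < K2 = 320; K2/α21 = 320/1.6 = 200 < K1 = 250.
Since both are reversed, neither can invade when rare; the interior point is a saddle.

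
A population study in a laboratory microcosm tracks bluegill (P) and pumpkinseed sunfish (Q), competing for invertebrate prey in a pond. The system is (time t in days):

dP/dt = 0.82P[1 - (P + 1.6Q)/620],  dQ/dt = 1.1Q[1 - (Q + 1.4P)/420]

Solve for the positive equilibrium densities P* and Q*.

P* ≈ 41.9, Q* ≈ 361

Setting both brackets to zero gives the nullclines P + 1.6Q = 620 and 1.4P + Q = 420.
Substituting Q = 420 - 1.4P into the first: P(1 - 1.6·1.4) = 620 - 1.6·420.
So P* = -52/-1.24 = 41.9, and then Q* = 420 - 1.4·41.9 = 361.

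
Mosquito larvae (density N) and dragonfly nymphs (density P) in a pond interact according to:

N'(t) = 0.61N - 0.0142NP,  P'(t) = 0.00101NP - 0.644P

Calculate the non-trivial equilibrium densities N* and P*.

Set dP/dt = 0 with P > 0: 0.00101N - 0.644 = 0, so N* = 0.644/0.00101 = 638.
Set dN/dt = 0 with N > 0: 0.61 - 0.0142P = 0, so P* = 0.61/0.0142 = 43.

N* ≈ 638, P* ≈ 43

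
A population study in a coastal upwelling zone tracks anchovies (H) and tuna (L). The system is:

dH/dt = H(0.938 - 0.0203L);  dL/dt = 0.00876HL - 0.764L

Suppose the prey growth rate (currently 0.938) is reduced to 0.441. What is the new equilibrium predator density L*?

At the interior fixed point, setting dH/dt = 0 with H > 0 fixes L* = (prey growth rate)/(HL coefficient) — independent of the other coefficients.
With the change, L* = 0.441/0.0203 = 21.7; it falls from 46.2.

L* ≈ 21.7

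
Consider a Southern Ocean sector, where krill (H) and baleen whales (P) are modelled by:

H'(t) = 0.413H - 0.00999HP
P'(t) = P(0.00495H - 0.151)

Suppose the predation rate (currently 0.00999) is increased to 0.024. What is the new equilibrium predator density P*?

P* ≈ 17.2

At the interior fixed point, setting dH/dt = 0 with H > 0 fixes P* = (prey growth rate)/(HP coefficient) — independent of the other coefficients.
With the change, P* = 0.413/0.024 = 17.2; it falls from 41.3.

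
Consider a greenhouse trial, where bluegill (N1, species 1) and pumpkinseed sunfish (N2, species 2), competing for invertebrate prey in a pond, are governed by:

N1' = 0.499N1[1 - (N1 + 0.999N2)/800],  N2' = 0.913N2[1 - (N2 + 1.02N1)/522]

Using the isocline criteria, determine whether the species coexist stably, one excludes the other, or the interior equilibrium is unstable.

Compare the nullcline intercepts: K1/α12 = 800/0.999 = 801 > K2 = 522; K2/α21 = 522/1.02 = 512 < K1 = 800.
Since the inequalities point opposite ways, species 1 can invade but species 2 cannot.

species 1 excludes species 2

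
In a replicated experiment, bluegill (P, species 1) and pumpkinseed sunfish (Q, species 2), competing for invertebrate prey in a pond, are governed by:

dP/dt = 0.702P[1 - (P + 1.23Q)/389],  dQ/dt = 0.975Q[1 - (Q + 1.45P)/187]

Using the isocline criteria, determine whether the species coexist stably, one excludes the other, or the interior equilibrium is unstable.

species 1 excludes species 2

Compare the nullcline intercepts: K1/α12 = 389/1.23 = 316 > K2 = 187; K2/α21 = 187/1.45 = 129 < K1 = 389.
Since the inequalities point opposite ways, species 1 can invade but species 2 cannot.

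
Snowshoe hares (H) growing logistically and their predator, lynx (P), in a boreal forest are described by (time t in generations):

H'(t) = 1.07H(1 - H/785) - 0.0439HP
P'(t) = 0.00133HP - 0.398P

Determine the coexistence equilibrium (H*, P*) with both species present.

H* ≈ 299, P* ≈ 15.1

From dP/dt = 0 with P > 0: 0.00133H* = 0.398, so H* = 299.
Substitute into dH/dt = 0: 1.07(1 - 299/785) = 0.0439P*.
The bracket is 0.619, giving P* = 0.662/0.0439 = 15.1.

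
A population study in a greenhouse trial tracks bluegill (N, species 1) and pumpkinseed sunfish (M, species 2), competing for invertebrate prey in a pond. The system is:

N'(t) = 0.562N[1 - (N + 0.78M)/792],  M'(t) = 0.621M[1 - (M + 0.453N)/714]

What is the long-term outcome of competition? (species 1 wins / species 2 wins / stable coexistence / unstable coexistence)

stable coexistence

Compare the nullcline intercepts: K1/α12 = 792/0.78 = 1020 > K2 = 714; K2/α21 = 714/0.453 = 1580 > K1 = 792.
Since both inequalities hold, each species can invade when rare, so the interior equilibrium is stable.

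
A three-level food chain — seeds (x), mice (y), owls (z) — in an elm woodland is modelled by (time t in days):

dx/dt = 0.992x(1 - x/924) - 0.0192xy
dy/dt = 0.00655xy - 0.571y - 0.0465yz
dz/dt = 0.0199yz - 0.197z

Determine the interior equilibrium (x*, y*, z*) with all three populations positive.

x* ≈ 747, y* ≈ 9.9, z* ≈ 92.9

From dz/dt = 0: 0.0199y* = 0.197, so y* = 9.9.
From dx/dt = 0: 0.992(1 - x*/924) = 0.0192·9.9, giving x* = 924·(1 - 0.192) = 747.
From dy/dt = 0: 0.00655·747 - 0.571 = 0.0465z*, so z* = 4.32/0.0465 = 92.9.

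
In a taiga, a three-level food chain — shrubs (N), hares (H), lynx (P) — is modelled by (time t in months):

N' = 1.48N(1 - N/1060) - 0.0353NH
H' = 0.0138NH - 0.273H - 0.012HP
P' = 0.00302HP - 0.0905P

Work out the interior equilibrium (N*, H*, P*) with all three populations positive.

N* ≈ 302, H* ≈ 30, P* ≈ 325

From dP/dt = 0: 0.00302H* = 0.0905, so H* = 30.
From dN/dt = 0: 1.48(1 - N*/1060) = 0.0353·30, giving N* = 1060·(1 - 0.715) = 302.
From dH/dt = 0: 0.0138·302 - 0.273 = 0.012P*, so P* = 3.9/0.012 = 325.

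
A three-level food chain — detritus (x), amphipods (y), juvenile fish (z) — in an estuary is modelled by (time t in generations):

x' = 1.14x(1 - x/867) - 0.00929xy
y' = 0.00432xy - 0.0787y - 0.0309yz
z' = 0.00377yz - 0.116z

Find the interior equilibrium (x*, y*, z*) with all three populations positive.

From dz/dt = 0: 0.00377y* = 0.116, so y* = 30.8.
From dx/dt = 0: 1.14(1 - x*/867) = 0.00929·30.8, giving x* = 867·(1 - 0.251) = 650.
From dy/dt = 0: 0.00432·650 - 0.0787 = 0.0309z*, so z* = 2.73/0.0309 = 88.3.

x* ≈ 650, y* ≈ 30.8, z* ≈ 88.3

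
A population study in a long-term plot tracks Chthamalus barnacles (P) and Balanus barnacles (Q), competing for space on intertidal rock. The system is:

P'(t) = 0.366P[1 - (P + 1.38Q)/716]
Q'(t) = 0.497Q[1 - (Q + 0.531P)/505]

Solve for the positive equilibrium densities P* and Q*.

P* ≈ 71.5, Q* ≈ 467

Setting both brackets to zero gives the nullclines P + 1.38Q = 716 and 0.531P + Q = 505.
Substituting Q = 505 - 0.531P into the first: P(1 - 1.38·0.531) = 716 - 1.38·505.
So P* = 19.1/0.267 = 71.5, and then Q* = 505 - 0.531·71.5 = 467.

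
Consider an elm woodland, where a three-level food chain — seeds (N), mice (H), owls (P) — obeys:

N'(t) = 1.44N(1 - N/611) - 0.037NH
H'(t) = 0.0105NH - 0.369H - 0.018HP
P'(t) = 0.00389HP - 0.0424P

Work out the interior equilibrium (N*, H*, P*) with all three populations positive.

N* ≈ 440, H* ≈ 10.9, P* ≈ 236

From dP/dt = 0: 0.00389H* = 0.0424, so H* = 10.9.
From dN/dt = 0: 1.44(1 - N*/611) = 0.037·10.9, giving N* = 611·(1 - 0.28) = 440.
From dH/dt = 0: 0.0105·440 - 0.369 = 0.018P*, so P* = 4.25/0.018 = 236.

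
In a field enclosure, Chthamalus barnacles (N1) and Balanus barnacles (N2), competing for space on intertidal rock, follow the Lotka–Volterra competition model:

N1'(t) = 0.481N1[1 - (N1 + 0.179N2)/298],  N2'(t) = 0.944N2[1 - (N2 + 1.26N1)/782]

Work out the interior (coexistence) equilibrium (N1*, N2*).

Setting both brackets to zero gives the nullclines N1 + 0.179N2 = 298 and 1.26N1 + N2 = 782.
Substituting N2 = 782 - 1.26N1 into the first: N1(1 - 0.179·1.26) = 298 - 0.179·782.
So N1* = 158/0.774 = 204, and then N2* = 782 - 1.26·204 = 525.

N1* ≈ 204, N2* ≈ 525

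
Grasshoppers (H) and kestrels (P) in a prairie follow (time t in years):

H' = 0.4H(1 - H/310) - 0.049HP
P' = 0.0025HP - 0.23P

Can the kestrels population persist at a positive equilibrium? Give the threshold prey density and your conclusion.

Threshold H = 92; K > 92, so yes, the predator persists.

The predator equation gives dP/dt > 0 only when H > 0.23/0.0025 = 92.
Without the predator, H → K = 310. Since 310 > 92, the predator can invade and persist.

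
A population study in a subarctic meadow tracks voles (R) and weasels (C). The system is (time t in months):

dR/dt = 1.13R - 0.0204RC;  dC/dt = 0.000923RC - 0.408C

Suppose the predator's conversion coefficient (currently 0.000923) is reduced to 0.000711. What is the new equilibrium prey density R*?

R* ≈ 574

At the interior fixed point, setting dC/dt = 0 with C > 0 fixes R* = (predator death rate)/(RC coefficient) — independent of the other coefficients.
With the change, R* = 0.408/0.000711 = 574; it rises from 442.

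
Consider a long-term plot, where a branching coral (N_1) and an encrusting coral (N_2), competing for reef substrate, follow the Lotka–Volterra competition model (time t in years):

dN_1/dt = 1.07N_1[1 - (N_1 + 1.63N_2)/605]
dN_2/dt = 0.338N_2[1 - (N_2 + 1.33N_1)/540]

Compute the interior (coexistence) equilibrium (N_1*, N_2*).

Setting both brackets to zero gives the nullclines N_1 + 1.63N_2 = 605 and 1.33N_1 + N_2 = 540.
Substituting N_2 = 540 - 1.33N_1 into the first: N_1(1 - 1.63·1.33) = 605 - 1.63·540.
So N_1* = -275/-1.17 = 236, and then N_2* = 540 - 1.33·236 = 227.

N_1* ≈ 236, N_2* ≈ 227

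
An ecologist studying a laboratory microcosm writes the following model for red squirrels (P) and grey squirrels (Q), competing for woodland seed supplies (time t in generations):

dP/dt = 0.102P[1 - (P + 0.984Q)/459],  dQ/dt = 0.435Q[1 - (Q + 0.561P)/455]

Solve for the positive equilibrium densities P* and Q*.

P* ≈ 25.2, Q* ≈ 441

Setting both brackets to zero gives the nullclines P + 0.984Q = 459 and 0.561P + Q = 455.
Substituting Q = 455 - 0.561P into the first: P(1 - 0.984·0.561) = 459 - 0.984·455.
So P* = 11.3/0.448 = 25.2, and then Q* = 455 - 0.561·25.2 = 441.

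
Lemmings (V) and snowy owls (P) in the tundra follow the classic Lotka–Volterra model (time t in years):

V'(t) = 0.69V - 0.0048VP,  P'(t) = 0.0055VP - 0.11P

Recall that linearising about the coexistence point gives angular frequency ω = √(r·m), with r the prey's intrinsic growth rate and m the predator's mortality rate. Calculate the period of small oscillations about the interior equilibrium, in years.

Here r = 0.69 and m = 0.11, so r·m = 0.0759.
ω = √0.0759 = 0.275 per year, hence T = 2π/ω ≈ 22.8 years.

T ≈ 22.8 years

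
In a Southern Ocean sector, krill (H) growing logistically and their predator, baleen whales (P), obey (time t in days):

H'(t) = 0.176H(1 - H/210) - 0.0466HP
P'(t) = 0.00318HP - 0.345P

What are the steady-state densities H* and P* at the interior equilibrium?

H* ≈ 108, P* ≈ 1.83

From dP/dt = 0 with P > 0: 0.00318H* = 0.345, so H* = 108.
Substitute into dH/dt = 0: 0.176(1 - 108/210) = 0.0466P*.
The bracket is 0.483, giving P* = 0.0851/0.0466 = 1.83.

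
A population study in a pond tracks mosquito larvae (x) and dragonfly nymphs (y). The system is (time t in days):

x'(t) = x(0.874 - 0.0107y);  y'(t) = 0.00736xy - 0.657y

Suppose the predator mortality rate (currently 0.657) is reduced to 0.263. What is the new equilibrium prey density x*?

x* ≈ 35.7

At the interior fixed point, setting dy/dt = 0 with y > 0 fixes x* = (predator death rate)/(xy coefficient) — independent of the other coefficients.
With the change, x* = 0.263/0.00736 = 35.7; it falls from 89.3.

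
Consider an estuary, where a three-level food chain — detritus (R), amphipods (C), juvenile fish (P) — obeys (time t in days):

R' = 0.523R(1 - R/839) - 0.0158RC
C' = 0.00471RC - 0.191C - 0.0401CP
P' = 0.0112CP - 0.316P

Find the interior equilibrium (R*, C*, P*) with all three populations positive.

R* ≈ 124, C* ≈ 28.2, P* ≈ 9.79

From dP/dt = 0: 0.0112C* = 0.316, so C* = 28.2.
From dR/dt = 0: 0.523(1 - R*/839) = 0.0158·28.2, giving R* = 839·(1 - 0.852) = 124.
From dC/dt = 0: 0.00471·124 - 0.191 = 0.0401P*, so P* = 0.392/0.0401 = 9.79.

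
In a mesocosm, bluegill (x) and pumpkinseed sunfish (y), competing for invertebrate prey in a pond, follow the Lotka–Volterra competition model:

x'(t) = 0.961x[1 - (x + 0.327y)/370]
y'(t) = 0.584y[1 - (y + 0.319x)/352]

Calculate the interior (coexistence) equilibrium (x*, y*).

Setting both brackets to zero gives the nullclines x + 0.327y = 370 and 0.319x + y = 352.
Substituting y = 352 - 0.319x into the first: x(1 - 0.327·0.319) = 370 - 0.327·352.
So x* = 255/0.896 = 285, and then y* = 352 - 0.319·285 = 261.

x* ≈ 285, y* ≈ 261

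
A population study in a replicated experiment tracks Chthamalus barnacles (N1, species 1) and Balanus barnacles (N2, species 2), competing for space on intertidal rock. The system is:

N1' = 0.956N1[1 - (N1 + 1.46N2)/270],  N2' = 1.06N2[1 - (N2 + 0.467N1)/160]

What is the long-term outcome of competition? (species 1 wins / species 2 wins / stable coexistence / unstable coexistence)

Compare the nullcline intercepts: K1/α12 = 270/1.46 = 185 > K2 = 160; K2/α21 = 160/0.467 = 343 > K1 = 270.
Since both inequalities hold, each species can invade when rare, so the interior equilibrium is stable.

stable coexistence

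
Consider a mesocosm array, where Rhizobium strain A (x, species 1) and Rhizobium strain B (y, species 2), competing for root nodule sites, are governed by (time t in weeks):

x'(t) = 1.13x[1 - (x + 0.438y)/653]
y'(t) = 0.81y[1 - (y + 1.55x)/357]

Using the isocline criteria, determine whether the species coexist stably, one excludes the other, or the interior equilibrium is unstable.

Compare the nullcline intercepts: K1/α12 = 653/0.438 = 1490 > K2 = 357; K2/α21 = 357/1.55 = 230 < K1 = 653.
Since the inequalities point opposite ways, species 1 can invade but species 2 cannot.

species 1 excludes species 2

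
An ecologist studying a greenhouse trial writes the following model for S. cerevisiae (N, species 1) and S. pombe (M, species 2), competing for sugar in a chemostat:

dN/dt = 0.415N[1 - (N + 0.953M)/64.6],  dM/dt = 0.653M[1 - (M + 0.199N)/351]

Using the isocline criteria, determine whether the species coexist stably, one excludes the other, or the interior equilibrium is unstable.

species 2 excludes species 1

Compare the nullcline intercepts: K1/α12 = 64.6/0.953 = 67.8 < K2 = 351; K2/α21 = 351/0.199 = 1760 > K1 = 64.6.
Since the inequalities point opposite ways, species 2 can invade but species 1 cannot.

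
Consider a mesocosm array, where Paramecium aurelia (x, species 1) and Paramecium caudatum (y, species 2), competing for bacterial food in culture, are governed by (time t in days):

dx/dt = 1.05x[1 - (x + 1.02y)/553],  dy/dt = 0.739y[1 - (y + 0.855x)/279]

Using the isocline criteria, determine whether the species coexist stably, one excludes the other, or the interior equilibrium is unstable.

species 1 excludes species 2

Compare the nullcline intercepts: K1/α12 = 553/1.02 = 542 > K2 = 279; K2/α21 = 279/0.855 = 326 < K1 = 553.
Since the inequalities point opposite ways, species 1 can invade but species 2 cannot.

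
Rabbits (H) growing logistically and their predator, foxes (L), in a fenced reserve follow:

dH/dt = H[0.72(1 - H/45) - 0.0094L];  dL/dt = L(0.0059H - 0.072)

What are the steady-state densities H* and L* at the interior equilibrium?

From dL/dt = 0 with L > 0: 0.0059H* = 0.072, so H* = 12.2.
Substitute into dH/dt = 0: 0.72(1 - 12.2/45) = 0.0094L*.
The bracket is 0.729, giving L* = 0.525/0.0094 = 55.8.

H* ≈ 12.2, L* ≈ 55.8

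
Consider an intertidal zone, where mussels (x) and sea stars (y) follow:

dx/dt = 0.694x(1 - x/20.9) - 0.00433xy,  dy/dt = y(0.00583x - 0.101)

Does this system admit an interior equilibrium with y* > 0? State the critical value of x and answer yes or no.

Threshold x = 17.3; K > 17.3, so yes, the predator persists.

The predator equation gives dy/dt > 0 only when x > 0.101/0.00583 = 17.3.
Without the predator, x → K = 20.9. Since 20.9 > 17.3, the predator can invade and persist.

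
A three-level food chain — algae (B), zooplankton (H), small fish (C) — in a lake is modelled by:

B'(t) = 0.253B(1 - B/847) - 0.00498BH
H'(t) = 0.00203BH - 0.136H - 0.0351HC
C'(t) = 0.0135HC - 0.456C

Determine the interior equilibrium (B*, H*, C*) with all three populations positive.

B* ≈ 284, H* ≈ 33.8, C* ≈ 12.5

From dC/dt = 0: 0.0135H* = 0.456, so H* = 33.8.
From dB/dt = 0: 0.253(1 - B*/847) = 0.00498·33.8, giving B* = 847·(1 - 0.665) = 284.
From dH/dt = 0: 0.00203·284 - 0.136 = 0.0351C*, so C* = 0.44/0.0351 = 12.5.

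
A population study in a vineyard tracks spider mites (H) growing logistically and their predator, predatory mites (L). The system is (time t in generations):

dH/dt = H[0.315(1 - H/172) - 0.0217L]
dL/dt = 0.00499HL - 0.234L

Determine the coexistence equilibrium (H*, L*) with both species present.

From dL/dt = 0 with L > 0: 0.00499H* = 0.234, so H* = 46.9.
Substitute into dH/dt = 0: 0.315(1 - 46.9/172) = 0.0217L*.
The bracket is 0.727, giving L* = 0.229/0.0217 = 10.6.

H* ≈ 46.9, L* ≈ 10.6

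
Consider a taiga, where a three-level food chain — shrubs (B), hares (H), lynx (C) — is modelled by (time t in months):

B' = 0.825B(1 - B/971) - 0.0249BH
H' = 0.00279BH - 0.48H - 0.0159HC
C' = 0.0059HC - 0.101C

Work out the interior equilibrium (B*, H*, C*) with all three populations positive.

From dC/dt = 0: 0.0059H* = 0.101, so H* = 17.1.
From dB/dt = 0: 0.825(1 - B*/971) = 0.0249·17.1, giving B* = 971·(1 - 0.517) = 469.
From dH/dt = 0: 0.00279·469 - 0.48 = 0.0159C*, so C* = 0.829/0.0159 = 52.2.

B* ≈ 469, H* ≈ 17.1, C* ≈ 52.2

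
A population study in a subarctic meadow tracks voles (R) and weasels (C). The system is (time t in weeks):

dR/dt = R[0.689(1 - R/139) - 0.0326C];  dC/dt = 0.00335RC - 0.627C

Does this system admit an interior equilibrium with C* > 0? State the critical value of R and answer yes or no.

Threshold R = 187; K < 187, so no, the predator goes extinct.

The predator equation gives dC/dt > 0 only when R > 0.627/0.00335 = 187.
Without the predator, R → K = 139. Since 139 < 187, the predator cannot invade.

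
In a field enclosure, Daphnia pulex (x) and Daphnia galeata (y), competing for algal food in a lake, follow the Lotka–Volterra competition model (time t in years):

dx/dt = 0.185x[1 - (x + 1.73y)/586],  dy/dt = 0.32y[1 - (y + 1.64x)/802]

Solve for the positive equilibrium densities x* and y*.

x* ≈ 436, y* ≈ 86.6

Setting both brackets to zero gives the nullclines x + 1.73y = 586 and 1.64x + y = 802.
Substituting y = 802 - 1.64x into the first: x(1 - 1.73·1.64) = 586 - 1.73·802.
So x* = -801/-1.84 = 436, and then y* = 802 - 1.64·436 = 86.6.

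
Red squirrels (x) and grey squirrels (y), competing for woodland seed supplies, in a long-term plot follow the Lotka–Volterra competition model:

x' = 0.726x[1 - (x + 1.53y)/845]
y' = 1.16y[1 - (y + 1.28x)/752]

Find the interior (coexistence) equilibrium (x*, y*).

x* ≈ 319, y* ≈ 344

Setting both brackets to zero gives the nullclines x + 1.53y = 845 and 1.28x + y = 752.
Substituting y = 752 - 1.28x into the first: x(1 - 1.53·1.28) = 845 - 1.53·752.
So x* = -306/-0.958 = 319, and then y* = 752 - 1.28·319 = 344.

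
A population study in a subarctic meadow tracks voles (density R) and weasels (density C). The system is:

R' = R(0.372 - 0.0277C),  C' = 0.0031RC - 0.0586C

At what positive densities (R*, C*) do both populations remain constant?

Set dC/dt = 0 with C > 0: 0.0031R - 0.0586 = 0, so R* = 0.0586/0.0031 = 18.9.
Set dR/dt = 0 with R > 0: 0.372 - 0.0277C = 0, so C* = 0.372/0.0277 = 13.4.

R* ≈ 18.9, C* ≈ 13.4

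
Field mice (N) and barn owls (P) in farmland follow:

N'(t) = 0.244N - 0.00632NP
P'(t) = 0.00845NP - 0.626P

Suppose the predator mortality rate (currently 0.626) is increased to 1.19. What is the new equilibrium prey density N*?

At the interior fixed point, setting dP/dt = 0 with P > 0 fixes N* = (predator death rate)/(NP coefficient) — independent of the other coefficients.
With the change, N* = 1.19/0.00845 = 141; it rises from 74.1.

N* ≈ 141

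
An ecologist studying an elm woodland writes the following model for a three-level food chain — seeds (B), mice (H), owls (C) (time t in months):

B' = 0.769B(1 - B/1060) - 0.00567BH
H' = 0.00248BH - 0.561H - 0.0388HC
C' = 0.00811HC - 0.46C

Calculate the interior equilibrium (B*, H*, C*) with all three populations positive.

B* ≈ 617, H* ≈ 56.7, C* ≈ 25

From dC/dt = 0: 0.00811H* = 0.46, so H* = 56.7.
From dB/dt = 0: 0.769(1 - B*/1060) = 0.00567·56.7, giving B* = 1060·(1 - 0.418) = 617.
From dH/dt = 0: 0.00248·617 - 0.561 = 0.0388C*, so C* = 0.968/0.0388 = 25.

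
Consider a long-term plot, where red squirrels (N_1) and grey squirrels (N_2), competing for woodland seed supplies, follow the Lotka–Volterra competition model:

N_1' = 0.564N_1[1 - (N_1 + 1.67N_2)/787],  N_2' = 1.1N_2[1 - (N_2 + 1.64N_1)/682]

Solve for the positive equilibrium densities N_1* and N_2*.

N_1* ≈ 202, N_2* ≈ 350

Setting both brackets to zero gives the nullclines N_1 + 1.67N_2 = 787 and 1.64N_1 + N_2 = 682.
Substituting N_2 = 682 - 1.64N_1 into the first: N_1(1 - 1.67·1.64) = 787 - 1.67·682.
So N_1* = -352/-1.74 = 202, and then N_2* = 682 - 1.64·202 = 350.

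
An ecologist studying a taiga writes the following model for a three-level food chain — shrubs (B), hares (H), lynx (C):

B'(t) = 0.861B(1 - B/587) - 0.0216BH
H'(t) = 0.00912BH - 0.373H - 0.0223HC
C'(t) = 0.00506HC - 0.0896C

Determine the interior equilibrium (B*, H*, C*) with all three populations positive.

B* ≈ 326, H* ≈ 17.7, C* ≈ 117

From dC/dt = 0: 0.00506H* = 0.0896, so H* = 17.7.
From dB/dt = 0: 0.861(1 - B*/587) = 0.0216·17.7, giving B* = 587·(1 - 0.444) = 326.
From dH/dt = 0: 0.00912·326 - 0.373 = 0.0223C*, so C* = 2.6/0.0223 = 117.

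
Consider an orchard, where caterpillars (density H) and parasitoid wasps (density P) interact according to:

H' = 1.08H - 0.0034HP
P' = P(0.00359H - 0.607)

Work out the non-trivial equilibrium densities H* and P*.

Set dP/dt = 0 with P > 0: 0.00359H - 0.607 = 0, so H* = 0.607/0.00359 = 169.
Set dH/dt = 0 with H > 0: 1.08 - 0.0034P = 0, so P* = 1.08/0.0034 = 318.

H* ≈ 169, P* ≈ 318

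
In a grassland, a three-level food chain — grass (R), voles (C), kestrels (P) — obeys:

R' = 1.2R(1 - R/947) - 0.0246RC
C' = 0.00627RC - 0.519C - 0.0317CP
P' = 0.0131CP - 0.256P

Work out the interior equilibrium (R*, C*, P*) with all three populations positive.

R* ≈ 568, C* ≈ 19.5, P* ≈ 95.9

From dP/dt = 0: 0.0131C* = 0.256, so C* = 19.5.
From dR/dt = 0: 1.2(1 - R*/947) = 0.0246·19.5, giving R* = 947·(1 - 0.401) = 568.
From dC/dt = 0: 0.00627·568 - 0.519 = 0.0317P*, so P* = 3.04/0.0317 = 95.9.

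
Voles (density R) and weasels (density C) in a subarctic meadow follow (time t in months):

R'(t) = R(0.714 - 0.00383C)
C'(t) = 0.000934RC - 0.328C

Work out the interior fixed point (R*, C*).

R* ≈ 351, C* ≈ 186

Set dC/dt = 0 with C > 0: 0.000934R - 0.328 = 0, so R* = 0.328/0.000934 = 351.
Set dR/dt = 0 with R > 0: 0.714 - 0.00383C = 0, so C* = 0.714/0.00383 = 186.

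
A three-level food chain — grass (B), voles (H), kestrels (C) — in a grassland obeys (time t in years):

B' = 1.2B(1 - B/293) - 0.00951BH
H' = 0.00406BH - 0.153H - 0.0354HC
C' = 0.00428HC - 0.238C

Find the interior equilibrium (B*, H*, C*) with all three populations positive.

From dC/dt = 0: 0.00428H* = 0.238, so H* = 55.6.
From dB/dt = 0: 1.2(1 - B*/293) = 0.00951·55.6, giving B* = 293·(1 - 0.441) = 164.
From dH/dt = 0: 0.00406·164 - 0.153 = 0.0354C*, so C* = 0.512/0.0354 = 14.5.

B* ≈ 164, H* ≈ 55.6, C* ≈ 14.5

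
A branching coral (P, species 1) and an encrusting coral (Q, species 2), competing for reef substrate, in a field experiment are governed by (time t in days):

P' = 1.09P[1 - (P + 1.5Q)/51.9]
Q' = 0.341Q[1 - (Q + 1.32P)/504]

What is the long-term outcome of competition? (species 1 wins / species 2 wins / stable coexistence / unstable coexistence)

species 2 excludes species 1

Compare the nullcline intercepts: K1/α12 = 51.9/1.5 = 34.6 < K2 = 504; K2/α21 = 504/1.32 = 382 > K1 = 51.9.
Since the inequalities point opposite ways, species 2 can invade but species 1 cannot.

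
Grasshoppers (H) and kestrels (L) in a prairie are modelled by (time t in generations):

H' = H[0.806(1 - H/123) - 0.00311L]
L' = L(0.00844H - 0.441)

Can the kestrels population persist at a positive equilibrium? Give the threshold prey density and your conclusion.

The predator equation gives dL/dt > 0 only when H > 0.441/0.00844 = 52.3.
Without the predator, H → K = 123. Since 123 > 52.3, the predator can invade and persist.

Threshold H = 52.3; K > 52.3, so yes, the predator persists.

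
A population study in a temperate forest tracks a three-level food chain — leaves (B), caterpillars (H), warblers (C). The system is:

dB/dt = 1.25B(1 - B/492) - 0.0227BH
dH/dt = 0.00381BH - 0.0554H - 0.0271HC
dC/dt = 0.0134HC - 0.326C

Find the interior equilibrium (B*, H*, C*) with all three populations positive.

B* ≈ 275, H* ≈ 24.3, C* ≈ 36.6

From dC/dt = 0: 0.0134H* = 0.326, so H* = 24.3.
From dB/dt = 0: 1.25(1 - B*/492) = 0.0227·24.3, giving B* = 492·(1 - 0.442) = 275.
From dH/dt = 0: 0.00381·275 - 0.0554 = 0.0271C*, so C* = 0.991/0.0271 = 36.6.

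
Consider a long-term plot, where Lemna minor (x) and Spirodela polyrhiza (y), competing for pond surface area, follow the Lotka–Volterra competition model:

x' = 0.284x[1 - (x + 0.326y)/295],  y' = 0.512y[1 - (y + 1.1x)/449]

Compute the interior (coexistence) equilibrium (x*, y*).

x* ≈ 232, y* ≈ 194

Setting both brackets to zero gives the nullclines x + 0.326y = 295 and 1.1x + y = 449.
Substituting y = 449 - 1.1x into the first: x(1 - 0.326·1.1) = 295 - 0.326·449.
So x* = 149/0.641 = 232, and then y* = 449 - 1.1·232 = 194.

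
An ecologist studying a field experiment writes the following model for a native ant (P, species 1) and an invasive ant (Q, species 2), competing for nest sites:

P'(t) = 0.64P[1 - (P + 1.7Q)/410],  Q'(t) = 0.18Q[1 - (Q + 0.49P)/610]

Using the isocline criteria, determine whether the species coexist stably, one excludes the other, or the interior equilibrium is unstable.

Compare the nullcline intercepts: K1/α12 = 410/1.7 = 241 < K2 = 610; K2/α21 = 610/0.49 = 1240 > K1 = 410.
Since the inequalities point opposite ways, species 2 can invade but species 1 cannot.

species 2 excludes species 1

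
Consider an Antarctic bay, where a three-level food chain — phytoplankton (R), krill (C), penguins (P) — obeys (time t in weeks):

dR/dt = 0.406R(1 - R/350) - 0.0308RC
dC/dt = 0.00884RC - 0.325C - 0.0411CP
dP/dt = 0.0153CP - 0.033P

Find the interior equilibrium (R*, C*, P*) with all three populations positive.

From dP/dt = 0: 0.0153C* = 0.033, so C* = 2.16.
From dR/dt = 0: 0.406(1 - R*/350) = 0.0308·2.16, giving R* = 350·(1 - 0.164) = 293.
From dC/dt = 0: 0.00884·293 - 0.325 = 0.0411P*, so P* = 2.26/0.0411 = 55.1.

R* ≈ 293, C* ≈ 2.16, P* ≈ 55.1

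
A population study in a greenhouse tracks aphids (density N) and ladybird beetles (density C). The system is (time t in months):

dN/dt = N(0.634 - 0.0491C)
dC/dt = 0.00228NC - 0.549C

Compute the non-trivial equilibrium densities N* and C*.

Set dC/dt = 0 with C > 0: 0.00228N - 0.549 = 0, so N* = 0.549/0.00228 = 241.
Set dN/dt = 0 with N > 0: 0.634 - 0.0491C = 0, so C* = 0.634/0.0491 = 12.9.

N* ≈ 241, C* ≈ 12.9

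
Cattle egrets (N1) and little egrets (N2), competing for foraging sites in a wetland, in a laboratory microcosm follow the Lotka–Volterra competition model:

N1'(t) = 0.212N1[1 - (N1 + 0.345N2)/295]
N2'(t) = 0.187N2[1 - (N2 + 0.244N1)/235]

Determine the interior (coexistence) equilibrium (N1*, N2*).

Setting both brackets to zero gives the nullclines N1 + 0.345N2 = 295 and 0.244N1 + N2 = 235.
Substituting N2 = 235 - 0.244N1 into the first: N1(1 - 0.345·0.244) = 295 - 0.345·235.
So N1* = 214/0.916 = 234, and then N2* = 235 - 0.244·234 = 178.

N1* ≈ 234, N2* ≈ 178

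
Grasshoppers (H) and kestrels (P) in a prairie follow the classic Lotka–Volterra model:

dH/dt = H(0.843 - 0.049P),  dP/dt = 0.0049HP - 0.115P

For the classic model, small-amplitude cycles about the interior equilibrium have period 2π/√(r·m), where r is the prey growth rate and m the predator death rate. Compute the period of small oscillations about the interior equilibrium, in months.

T ≈ 20.2 months

Here r = 0.843 and m = 0.115, so r·m = 0.0969.
ω = √0.0969 = 0.311 per month, hence T = 2π/ω ≈ 20.2 months.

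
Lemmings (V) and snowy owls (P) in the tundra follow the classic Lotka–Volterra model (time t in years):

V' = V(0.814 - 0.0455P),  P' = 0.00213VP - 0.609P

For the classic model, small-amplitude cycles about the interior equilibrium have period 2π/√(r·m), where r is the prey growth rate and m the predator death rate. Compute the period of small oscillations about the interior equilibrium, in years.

Here r = 0.814 and m = 0.609, so r·m = 0.496.
ω = √0.496 = 0.704 per year, hence T = 2π/ω ≈ 8.92 years.

T ≈ 8.92 years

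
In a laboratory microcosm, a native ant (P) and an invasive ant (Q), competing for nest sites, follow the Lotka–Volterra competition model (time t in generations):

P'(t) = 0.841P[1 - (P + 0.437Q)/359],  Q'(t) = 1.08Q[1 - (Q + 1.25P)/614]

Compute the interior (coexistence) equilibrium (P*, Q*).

P* ≈ 200, Q* ≈ 364

Setting both brackets to zero gives the nullclines P + 0.437Q = 359 and 1.25P + Q = 614.
Substituting Q = 614 - 1.25P into the first: P(1 - 0.437·1.25) = 359 - 0.437·614.
So P* = 90.7/0.454 = 200, and then Q* = 614 - 1.25·200 = 364.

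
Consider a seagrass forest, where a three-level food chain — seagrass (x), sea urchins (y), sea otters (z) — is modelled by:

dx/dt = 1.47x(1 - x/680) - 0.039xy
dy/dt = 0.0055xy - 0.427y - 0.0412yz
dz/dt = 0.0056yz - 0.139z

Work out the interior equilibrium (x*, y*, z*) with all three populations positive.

x* ≈ 232, y* ≈ 24.8, z* ≈ 20.6

From dz/dt = 0: 0.0056y* = 0.139, so y* = 24.8.
From dx/dt = 0: 1.47(1 - x*/680) = 0.039·24.8, giving x* = 680·(1 - 0.659) = 232.
From dy/dt = 0: 0.0055·232 - 0.427 = 0.0412z*, so z* = 0.85/0.0412 = 20.6.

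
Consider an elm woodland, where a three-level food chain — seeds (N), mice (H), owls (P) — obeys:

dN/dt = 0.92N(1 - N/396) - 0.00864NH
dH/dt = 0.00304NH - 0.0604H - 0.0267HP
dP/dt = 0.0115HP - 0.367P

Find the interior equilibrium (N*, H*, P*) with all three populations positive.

From dP/dt = 0: 0.0115H* = 0.367, so H* = 31.9.
From dN/dt = 0: 0.92(1 - N*/396) = 0.00864·31.9, giving N* = 396·(1 - 0.3) = 277.
From dH/dt = 0: 0.00304·277 - 0.0604 = 0.0267P*, so P* = 0.783/0.0267 = 29.3.

N* ≈ 277, H* ≈ 31.9, P* ≈ 29.3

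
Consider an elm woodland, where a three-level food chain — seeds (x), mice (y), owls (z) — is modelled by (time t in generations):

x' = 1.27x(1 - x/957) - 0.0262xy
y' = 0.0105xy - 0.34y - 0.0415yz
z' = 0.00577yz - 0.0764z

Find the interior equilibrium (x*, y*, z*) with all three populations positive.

x* ≈ 696, y* ≈ 13.2, z* ≈ 168

From dz/dt = 0: 0.00577y* = 0.0764, so y* = 13.2.
From dx/dt = 0: 1.27(1 - x*/957) = 0.0262·13.2, giving x* = 957·(1 - 0.273) = 696.
From dy/dt = 0: 0.0105·696 - 0.34 = 0.0415z*, so z* = 6.96/0.0415 = 168.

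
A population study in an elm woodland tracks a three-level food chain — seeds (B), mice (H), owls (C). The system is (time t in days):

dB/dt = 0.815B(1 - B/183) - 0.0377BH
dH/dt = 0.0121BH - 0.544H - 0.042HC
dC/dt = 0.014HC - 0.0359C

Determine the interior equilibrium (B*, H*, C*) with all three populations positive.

B* ≈ 161, H* ≈ 2.56, C* ≈ 33.5

From dC/dt = 0: 0.014H* = 0.0359, so H* = 2.56.
From dB/dt = 0: 0.815(1 - B*/183) = 0.0377·2.56, giving B* = 183·(1 - 0.119) = 161.
From dH/dt = 0: 0.0121·161 - 0.544 = 0.042C*, so C* = 1.41/0.042 = 33.5.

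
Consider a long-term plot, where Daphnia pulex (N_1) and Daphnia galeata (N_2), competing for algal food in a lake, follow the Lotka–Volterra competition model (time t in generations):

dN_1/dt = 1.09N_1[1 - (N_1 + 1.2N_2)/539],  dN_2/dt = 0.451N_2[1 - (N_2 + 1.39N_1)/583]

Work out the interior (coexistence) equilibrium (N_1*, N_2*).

N_1* ≈ 240, N_2* ≈ 249

Setting both brackets to zero gives the nullclines N_1 + 1.2N_2 = 539 and 1.39N_1 + N_2 = 583.
Substituting N_2 = 583 - 1.39N_1 into the first: N_1(1 - 1.2·1.39) = 539 - 1.2·583.
So N_1* = -161/-0.668 = 240, and then N_2* = 583 - 1.39·240 = 249.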